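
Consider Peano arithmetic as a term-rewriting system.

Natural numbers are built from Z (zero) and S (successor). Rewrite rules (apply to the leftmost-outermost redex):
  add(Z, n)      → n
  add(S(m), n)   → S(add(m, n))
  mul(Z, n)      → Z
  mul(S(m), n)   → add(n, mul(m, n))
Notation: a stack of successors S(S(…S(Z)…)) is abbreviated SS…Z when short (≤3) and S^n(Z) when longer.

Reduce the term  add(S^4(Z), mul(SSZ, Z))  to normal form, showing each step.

  start: add(S^4(Z), mul(SSZ, Z))
  step 1: S(add(SSSZ, mul(SSZ, Z)))
  step 2: S(S(add(SSZ, mul(SSZ, Z))))
  step 3: S(S(S(add(SZ, mul(SSZ, Z)))))
  step 4: S(S(S(S(add(Z, mul(SSZ, Z))))))
  step 5: S(S(S(S(mul(SSZ, Z)))))
  step 6: S(S(S(S(add(Z, mul(SZ, Z))))))
  step 7: S(S(S(S(mul(SZ, Z)))))
  step 8: S(S(S(S(add(Z, mul(Z, Z))))))
  step 9: S(S(S(S(mul(Z, Z)))))
  step 10: S^4(Z)

Answer: normal form = S^4(Z)  (in 10 steps)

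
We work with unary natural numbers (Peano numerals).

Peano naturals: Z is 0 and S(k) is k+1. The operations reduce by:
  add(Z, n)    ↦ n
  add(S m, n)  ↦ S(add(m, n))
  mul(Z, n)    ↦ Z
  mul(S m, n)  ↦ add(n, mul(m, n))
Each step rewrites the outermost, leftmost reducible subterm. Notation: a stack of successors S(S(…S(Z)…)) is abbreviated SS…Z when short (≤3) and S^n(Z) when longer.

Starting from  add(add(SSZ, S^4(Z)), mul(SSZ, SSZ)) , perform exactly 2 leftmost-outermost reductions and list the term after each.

Answer: after 2 steps: S(add(add(SZ, S^4(Z)), mul(SSZ, SSZ)))

Derivation:
  start: add(add(SSZ, S^4(Z)), mul(SSZ, SSZ))
  step 1: add(S(add(SZ, S^4(Z))), mul(SSZ, SSZ))
  step 2: S(add(add(SZ, S^4(Z)), mul(SSZ, SSZ)))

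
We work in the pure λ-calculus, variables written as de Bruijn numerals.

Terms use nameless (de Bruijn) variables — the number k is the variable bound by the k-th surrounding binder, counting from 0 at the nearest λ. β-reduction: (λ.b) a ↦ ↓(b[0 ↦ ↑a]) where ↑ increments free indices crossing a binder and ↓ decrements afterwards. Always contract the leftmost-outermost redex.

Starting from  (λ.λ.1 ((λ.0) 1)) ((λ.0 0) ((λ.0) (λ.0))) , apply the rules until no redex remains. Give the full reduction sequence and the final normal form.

Answer: normal form = λ.λ.0  (in 11 steps)

Derivation:
  start: (λ.λ.1 ((λ.0) 1)) ((λ.0 0) ((λ.0) (λ.0)))
  →1  λ.(λ.0 0) ((λ.0) (λ.0)) ((λ.0) ((λ.0 0) ((λ.0) (λ.0))))
  →2  λ.(λ.0) (λ.0) ((λ.0) (λ.0)) ((λ.0) ((λ.0 0) ((λ.0) (λ.0))))
  →3  λ.(λ.0) ((λ.0) (λ.0)) ((λ.0) ((λ.0 0) ((λ.0) (λ.0))))
  →4  λ.(λ.0) (λ.0) ((λ.0) ((λ.0 0) ((λ.0) (λ.0))))
  →5  λ.(λ.0) ((λ.0) ((λ.0 0) ((λ.0) (λ.0))))
  →6  λ.(λ.0) ((λ.0 0) ((λ.0) (λ.0)))
  →7  λ.(λ.0 0) ((λ.0) (λ.0))
  →8  λ.(λ.0) (λ.0) ((λ.0) (λ.0))
  →9  λ.(λ.0) ((λ.0) (λ.0))
  →10  λ.(λ.0) (λ.0)
  →11  λ.λ.0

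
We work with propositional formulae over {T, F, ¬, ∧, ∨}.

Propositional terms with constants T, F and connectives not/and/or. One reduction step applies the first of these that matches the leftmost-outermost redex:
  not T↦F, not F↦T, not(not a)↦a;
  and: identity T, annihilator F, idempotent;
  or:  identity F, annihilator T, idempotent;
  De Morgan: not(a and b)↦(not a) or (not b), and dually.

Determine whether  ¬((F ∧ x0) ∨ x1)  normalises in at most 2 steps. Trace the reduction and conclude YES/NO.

Answer: NO — after 2 steps the term is (¬F ∨ ¬x0) ∧ ¬x1, not yet normal

Working:
  start: ¬((F ∧ x0) ∨ x1)
  step 1: ¬(F ∧ x0) ∧ ¬x1
  step 2: (¬F ∨ ¬x0) ∧ ¬x1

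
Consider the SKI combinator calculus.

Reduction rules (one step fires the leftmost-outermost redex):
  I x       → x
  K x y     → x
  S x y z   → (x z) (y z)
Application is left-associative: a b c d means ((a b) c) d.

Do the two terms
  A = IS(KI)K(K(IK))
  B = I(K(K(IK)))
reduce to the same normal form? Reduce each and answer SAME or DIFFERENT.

Answer: SAME — A ⇓ K(KK), B ⇓ K(KK)

Reduction:
Term A:
  start: IS(KI)K(K(IK))
  [1] S(KI)K(K(IK))
  [2] KI(K(IK))(K(K(IK)))
  [3] I(K(K(IK)))
  [4] K(K(IK))
  [5] K(KK)

Term B:
  start: I(K(K(IK)))
  [1] K(K(IK))
  [2] K(KK)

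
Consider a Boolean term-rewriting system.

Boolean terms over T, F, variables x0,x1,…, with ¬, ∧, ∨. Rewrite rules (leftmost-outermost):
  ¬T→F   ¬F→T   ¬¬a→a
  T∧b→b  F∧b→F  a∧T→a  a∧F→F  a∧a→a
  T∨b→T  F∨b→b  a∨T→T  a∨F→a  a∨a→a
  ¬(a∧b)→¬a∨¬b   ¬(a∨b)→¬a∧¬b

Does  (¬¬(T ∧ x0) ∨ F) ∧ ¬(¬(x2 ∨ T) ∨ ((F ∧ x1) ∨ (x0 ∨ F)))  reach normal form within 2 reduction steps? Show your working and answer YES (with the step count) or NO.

  start: (¬¬(T ∧ x0) ∨ F) ∧ ¬(¬(x2 ∨ T) ∨ ((F ∧ x1) ∨ (x0 ∨ F)))
  [1] ¬¬(T ∧ x0) ∧ ¬(¬(x2 ∨ T) ∨ ((F ∧ x1) ∨ (x0 ∨ F)))
  [2] (T ∧ x0) ∧ ¬(¬(x2 ∨ T) ∨ ((F ∧ x1) ∨ (x0 ∨ F)))

Answer: NO — after 2 steps the term is (T ∧ x0) ∧ ¬(¬(x2 ∨ T) ∨ ((F ∧ x1) ∨ (x0 ∨ F))), not yet normal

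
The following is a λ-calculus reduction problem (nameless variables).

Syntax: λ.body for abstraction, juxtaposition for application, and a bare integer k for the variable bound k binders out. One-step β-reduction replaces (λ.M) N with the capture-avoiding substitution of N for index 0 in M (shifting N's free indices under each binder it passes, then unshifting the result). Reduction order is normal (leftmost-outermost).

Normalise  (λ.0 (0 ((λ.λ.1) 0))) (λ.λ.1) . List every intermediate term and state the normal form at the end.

Answer: normal form = λ.λ.λ.λ.λ.1  (in 4 steps)

Working:
  start: (λ.0 (0 ((λ.λ.1) 0))) (λ.λ.1)
  →1  (λ.λ.1) ((λ.λ.1) ((λ.λ.1) (λ.λ.1)))
  →2  λ.(λ.λ.1) ((λ.λ.1) (λ.λ.1))
  →3  λ.λ.(λ.λ.1) (λ.λ.1)
  →4  λ.λ.λ.λ.λ.1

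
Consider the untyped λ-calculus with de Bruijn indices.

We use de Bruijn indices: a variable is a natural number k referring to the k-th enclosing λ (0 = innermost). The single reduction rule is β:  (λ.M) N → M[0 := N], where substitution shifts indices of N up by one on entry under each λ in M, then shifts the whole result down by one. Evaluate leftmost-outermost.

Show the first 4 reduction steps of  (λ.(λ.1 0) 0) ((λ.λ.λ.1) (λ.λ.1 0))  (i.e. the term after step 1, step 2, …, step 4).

  start: (λ.(λ.1 0) 0) ((λ.λ.λ.1) (λ.λ.1 0))
  [1] (λ.(λ.λ.λ.1) (λ.λ.1 0) 0) ((λ.λ.λ.1) (λ.λ.1 0))
  [2] (λ.λ.λ.1) (λ.λ.1 0) ((λ.λ.λ.1) (λ.λ.1 0))
  [3] (λ.λ.1) ((λ.λ.λ.1) (λ.λ.1 0))
  [4] λ.(λ.λ.λ.1) (λ.λ.1 0)

Answer: after 4 steps: λ.(λ.λ.λ.1) (λ.λ.1 0)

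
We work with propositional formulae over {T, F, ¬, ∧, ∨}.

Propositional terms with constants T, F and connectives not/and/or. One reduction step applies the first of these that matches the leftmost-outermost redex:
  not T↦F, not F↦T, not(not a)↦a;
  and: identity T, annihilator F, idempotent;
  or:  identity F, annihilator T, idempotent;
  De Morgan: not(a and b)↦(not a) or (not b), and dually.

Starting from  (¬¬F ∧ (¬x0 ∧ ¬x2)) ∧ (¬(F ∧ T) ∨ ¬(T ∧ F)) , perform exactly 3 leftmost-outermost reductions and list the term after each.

Answer: after 3 steps: F

Derivation:
  start: (¬¬F ∧ (¬x0 ∧ ¬x2)) ∧ (¬(F ∧ T) ∨ ¬(T ∧ F))
  →1  (F ∧ (¬x0 ∧ ¬x2)) ∧ (¬(F ∧ T) ∨ ¬(T ∧ F))
  →2  F ∧ (¬(F ∧ T) ∨ ¬(T ∧ F))
  →3  F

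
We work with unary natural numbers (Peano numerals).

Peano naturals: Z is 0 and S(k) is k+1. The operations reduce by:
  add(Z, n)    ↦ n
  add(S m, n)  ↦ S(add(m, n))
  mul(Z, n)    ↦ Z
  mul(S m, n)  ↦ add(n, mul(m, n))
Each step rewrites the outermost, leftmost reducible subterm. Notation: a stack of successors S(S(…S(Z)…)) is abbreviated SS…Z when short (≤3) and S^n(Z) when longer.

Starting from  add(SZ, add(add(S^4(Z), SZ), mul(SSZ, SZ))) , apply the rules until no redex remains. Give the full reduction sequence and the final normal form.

  start: add(SZ, add(add(S^4(Z), SZ), mul(SSZ, SZ)))
  step 1: S(add(Z, add(add(S^4(Z), SZ), mul(SSZ, SZ))))
  step 2: S(add(add(S^4(Z), SZ), mul(SSZ, SZ)))
  step 3: S(add(S(add(SSSZ, SZ)), mul(SSZ, SZ)))
  step 4: S(S(add(add(SSSZ, SZ), mul(SSZ, SZ))))
  step 5: S(S(add(S(add(SSZ, SZ)), mul(SSZ, SZ))))
  step 6: S(S(S(add(add(SSZ, SZ), mul(SSZ, SZ)))))
  step 7: S(S(S(add(S(add(SZ, SZ)), mul(SSZ, SZ)))))
  step 8: S(S(S(S(add(add(SZ, SZ), mul(SSZ, SZ))))))
  step 9: S(S(S(S(add(S(add(Z, SZ)), mul(SSZ, SZ))))))
  step 10: S(S(S(S(S(add(add(Z, SZ), mul(SSZ, SZ)))))))
  step 11: S(S(S(S(S(add(SZ, mul(SSZ, SZ)))))))
  step 12: S(S(S(S(S(S(add(Z, mul(SSZ, SZ))))))))
  step 13: S(S(S(S(S(S(mul(SSZ, SZ)))))))
  step 14: S(S(S(S(S(S(add(SZ, mul(SZ, SZ))))))))
  step 15: S(S(S(S(S(S(S(add(Z, mul(SZ, SZ)))))))))
  step 16: S(S(S(S(S(S(S(mul(SZ, SZ))))))))
  step 17: S(S(S(S(S(S(S(add(SZ, mul(Z, SZ)))))))))
  step 18: S(S(S(S(S(S(S(S(add(Z, mul(Z, SZ))))))))))
  step 19: S(S(S(S(S(S(S(S(mul(Z, SZ)))))))))
  step 20: S^8(Z)

Answer: normal form = S^8(Z)  (in 20 steps)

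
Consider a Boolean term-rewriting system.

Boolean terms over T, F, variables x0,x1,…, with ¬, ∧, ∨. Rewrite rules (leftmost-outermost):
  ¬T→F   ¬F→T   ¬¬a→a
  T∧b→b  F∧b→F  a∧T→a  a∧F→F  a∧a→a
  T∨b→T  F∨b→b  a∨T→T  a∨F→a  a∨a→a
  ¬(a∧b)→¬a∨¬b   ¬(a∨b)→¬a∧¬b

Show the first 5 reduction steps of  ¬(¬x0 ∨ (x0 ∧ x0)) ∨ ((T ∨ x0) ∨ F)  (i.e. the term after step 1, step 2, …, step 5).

Answer: after 5 steps: (x0 ∧ ¬x0) ∨ (T ∨ x0)

Derivation:
  start: ¬(¬x0 ∨ (x0 ∧ x0)) ∨ ((T ∨ x0) ∨ F)
  [1] (¬¬x0 ∧ ¬(x0 ∧ x0)) ∨ ((T ∨ x0) ∨ F)
  [2] (x0 ∧ ¬(x0 ∧ x0)) ∨ ((T ∨ x0) ∨ F)
  [3] (x0 ∧ (¬x0 ∨ ¬x0)) ∨ ((T ∨ x0) ∨ F)
  [4] (x0 ∧ ¬x0) ∨ ((T ∨ x0) ∨ F)
  [5] (x0 ∧ ¬x0) ∨ (T ∨ x0)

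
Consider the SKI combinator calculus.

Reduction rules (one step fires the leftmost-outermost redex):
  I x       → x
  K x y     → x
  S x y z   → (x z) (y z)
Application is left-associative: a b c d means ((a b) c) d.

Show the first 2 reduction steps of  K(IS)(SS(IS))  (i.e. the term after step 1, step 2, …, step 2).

Answer: after 2 steps: S

Derivation:
  start: K(IS)(SS(IS))
  →1  IS
  →2  S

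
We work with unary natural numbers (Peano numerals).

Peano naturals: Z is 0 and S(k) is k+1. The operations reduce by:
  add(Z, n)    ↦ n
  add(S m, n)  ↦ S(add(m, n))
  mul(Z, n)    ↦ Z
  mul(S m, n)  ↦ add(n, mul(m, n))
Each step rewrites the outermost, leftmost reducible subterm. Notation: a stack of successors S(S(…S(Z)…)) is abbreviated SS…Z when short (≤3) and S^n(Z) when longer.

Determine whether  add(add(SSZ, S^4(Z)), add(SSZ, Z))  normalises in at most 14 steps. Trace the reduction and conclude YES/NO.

  start: add(add(SSZ, S^4(Z)), add(SSZ, Z))
  →1  add(S(add(SZ, S^4(Z))), add(SSZ, Z))
  →2  S(add(add(SZ, S^4(Z)), add(SSZ, Z)))
  →3  S(add(S(add(Z, S^4(Z))), add(SSZ, Z)))
  →4  S(S(add(add(Z, S^4(Z)), add(SSZ, Z))))
  →5  S(S(add(S^4(Z), add(SSZ, Z))))
  →6  S(S(S(add(SSSZ, add(SSZ, Z)))))
  →7  S(S(S(S(add(SSZ, add(SSZ, Z))))))
  →8  S(S(S(S(S(add(SZ, add(SSZ, Z)))))))
  →9  S(S(S(S(S(S(add(Z, add(SSZ, Z))))))))
  →10  S(S(S(S(S(S(add(SSZ, Z)))))))
  →11  S(S(S(S(S(S(S(add(SZ, Z))))))))
  →12  S(S(S(S(S(S(S(S(add(Z, Z)))))))))
  →13  S^8(Z)

Answer: YES — reaches normal form S^8(Z) in 13 ≤ 14 steps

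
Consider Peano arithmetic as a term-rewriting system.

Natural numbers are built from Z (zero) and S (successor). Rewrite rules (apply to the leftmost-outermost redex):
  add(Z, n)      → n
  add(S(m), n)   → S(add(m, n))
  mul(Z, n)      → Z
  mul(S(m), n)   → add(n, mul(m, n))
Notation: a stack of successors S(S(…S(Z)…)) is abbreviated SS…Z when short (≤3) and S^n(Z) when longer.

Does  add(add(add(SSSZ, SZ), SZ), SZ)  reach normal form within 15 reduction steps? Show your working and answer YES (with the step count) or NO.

  start: add(add(add(SSSZ, SZ), SZ), SZ)
  [1] add(add(S(add(SSZ, SZ)), SZ), SZ)
  [2] add(S(add(add(SSZ, SZ), SZ)), SZ)
  [3] S(add(add(add(SSZ, SZ), SZ), SZ))
  [4] S(add(add(S(add(SZ, SZ)), SZ), SZ))
  [5] S(add(S(add(add(SZ, SZ), SZ)), SZ))
  [6] S(S(add(add(add(SZ, SZ), SZ), SZ)))
  [7] S(S(add(add(S(add(Z, SZ)), SZ), SZ)))
  [8] S(S(add(S(add(add(Z, SZ), SZ)), SZ)))
  [9] S(S(S(add(add(add(Z, SZ), SZ), SZ))))
  [10] S(S(S(add(add(SZ, SZ), SZ))))
  [11] S(S(S(add(S(add(Z, SZ)), SZ))))
  [12] S(S(S(S(add(add(Z, SZ), SZ)))))
  [13] S(S(S(S(add(SZ, SZ)))))
  [14] S(S(S(S(S(add(Z, SZ))))))
  [15] S^6(Z)

Answer: YES — reaches normal form S^6(Z) in 15 ≤ 15 steps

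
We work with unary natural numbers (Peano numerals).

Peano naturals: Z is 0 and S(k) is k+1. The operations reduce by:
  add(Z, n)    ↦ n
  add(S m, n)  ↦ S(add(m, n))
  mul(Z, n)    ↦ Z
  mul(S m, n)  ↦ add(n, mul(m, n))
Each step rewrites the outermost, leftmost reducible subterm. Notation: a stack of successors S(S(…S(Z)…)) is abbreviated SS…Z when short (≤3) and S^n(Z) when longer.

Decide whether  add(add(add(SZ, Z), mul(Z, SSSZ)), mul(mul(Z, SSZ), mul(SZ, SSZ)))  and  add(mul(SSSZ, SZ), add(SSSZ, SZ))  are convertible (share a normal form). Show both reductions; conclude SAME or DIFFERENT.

Term A:
  start: add(add(add(SZ, Z), mul(Z, SSSZ)), mul(mul(Z, SSZ), mul(SZ, SSZ)))
  [1] add(add(S(add(Z, Z)), mul(Z, SSSZ)), mul(mul(Z, SSZ), mul(SZ, SSZ)))
  [2] add(S(add(add(Z, Z), mul(Z, SSSZ))), mul(mul(Z, SSZ), mul(SZ, SSZ)))
  [3] S(add(add(add(Z, Z), mul(Z, SSSZ)), mul(mul(Z, SSZ), mul(SZ, SSZ))))
  [4] S(add(add(Z, mul(Z, SSSZ)), mul(mul(Z, SSZ), mul(SZ, SSZ))))
  [5] S(add(mul(Z, SSSZ), mul(mul(Z, SSZ), mul(SZ, SSZ))))
  [6] S(add(Z, mul(mul(Z, SSZ), mul(SZ, SSZ))))
  [7] S(mul(mul(Z, SSZ), mul(SZ, SSZ)))
  [8] S(mul(Z, mul(SZ, SSZ)))
  [9] SZ

Term B:
  start: add(mul(SSSZ, SZ), add(SSSZ, SZ))
  [1] add(add(SZ, mul(SSZ, SZ)), add(SSSZ, SZ))
  [2] add(S(add(Z, mul(SSZ, SZ))), add(SSSZ, SZ))
  [3] S(add(add(Z, mul(SSZ, SZ)), add(SSSZ, SZ)))
  [4] S(add(mul(SSZ, SZ), add(SSSZ, SZ)))
  [5] S(add(add(SZ, mul(SZ, SZ)), add(SSSZ, SZ)))
  [6] S(add(S(add(Z, mul(SZ, SZ))), add(SSSZ, SZ)))
  [7] S(S(add(add(Z, mul(SZ, SZ)), add(SSSZ, SZ))))
  [8] S(S(add(mul(SZ, SZ), add(SSSZ, SZ))))
  [9] S(S(add(add(SZ, mul(Z, SZ)), add(SSSZ, SZ))))
  [10] S(S(add(S(add(Z, mul(Z, SZ))), add(SSSZ, SZ))))
  [11] S(S(S(add(add(Z, mul(Z, SZ)), add(SSSZ, SZ)))))
  [12] S(S(S(add(mul(Z, SZ), add(SSSZ, SZ)))))
  [13] S(S(S(add(Z, add(SSSZ, SZ)))))
  [14] S(S(S(add(SSSZ, SZ))))
  [15] S(S(S(S(add(SSZ, SZ)))))
  [16] S(S(S(S(S(add(SZ, SZ))))))
  [17] S(S(S(S(S(S(add(Z, SZ)))))))
  [18] S^7(Z)

Answer: DIFFERENT — A ⇓ SZ, B ⇓ S^7(Z)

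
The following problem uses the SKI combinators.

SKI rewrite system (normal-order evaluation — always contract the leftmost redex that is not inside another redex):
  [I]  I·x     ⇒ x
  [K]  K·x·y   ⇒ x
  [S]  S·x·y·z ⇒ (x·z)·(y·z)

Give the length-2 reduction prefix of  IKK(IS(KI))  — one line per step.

Answer: after 2 steps: K

Working:
  start: IKK(IS(KI))
  step 1: KK(IS(KI))
  step 2: K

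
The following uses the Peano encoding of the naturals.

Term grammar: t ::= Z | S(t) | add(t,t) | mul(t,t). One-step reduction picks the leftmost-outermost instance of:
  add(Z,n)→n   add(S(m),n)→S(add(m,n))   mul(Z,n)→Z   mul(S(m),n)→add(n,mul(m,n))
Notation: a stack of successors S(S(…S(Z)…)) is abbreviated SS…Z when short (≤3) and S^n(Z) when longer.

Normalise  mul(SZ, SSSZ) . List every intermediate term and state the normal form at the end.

  start: mul(SZ, SSSZ)
  →1  add(SSSZ, mul(Z, SSSZ))
  →2  S(add(SSZ, mul(Z, SSSZ)))
  →3  S(S(add(SZ, mul(Z, SSSZ))))
  →4  S(S(S(add(Z, mul(Z, SSSZ)))))
  →5  S(S(S(mul(Z, SSSZ))))
  →6  SSSZ

Answer: normal form = SSSZ  (in 6 steps)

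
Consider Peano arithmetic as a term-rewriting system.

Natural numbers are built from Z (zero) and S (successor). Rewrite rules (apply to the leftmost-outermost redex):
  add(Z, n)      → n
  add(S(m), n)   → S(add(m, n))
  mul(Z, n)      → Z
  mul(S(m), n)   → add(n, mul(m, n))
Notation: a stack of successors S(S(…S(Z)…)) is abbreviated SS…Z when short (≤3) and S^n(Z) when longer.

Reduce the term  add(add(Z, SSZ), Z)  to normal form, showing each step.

  start: add(add(Z, SSZ), Z)
  →1  add(SSZ, Z)
  →2  S(add(SZ, Z))
  →3  S(S(add(Z, Z)))
  →4  SSZ

Answer: normal form = SSZ  (in 4 steps)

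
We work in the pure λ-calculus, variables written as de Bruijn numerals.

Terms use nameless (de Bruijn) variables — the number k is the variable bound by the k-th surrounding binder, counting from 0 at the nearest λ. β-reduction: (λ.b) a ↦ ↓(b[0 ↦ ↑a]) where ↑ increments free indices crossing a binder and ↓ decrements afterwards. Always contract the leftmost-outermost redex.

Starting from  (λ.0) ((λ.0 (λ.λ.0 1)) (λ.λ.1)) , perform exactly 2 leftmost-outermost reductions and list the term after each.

Answer: after 2 steps: (λ.λ.1) (λ.λ.0 1)

Reduction:
  start: (λ.0) ((λ.0 (λ.λ.0 1)) (λ.λ.1))
  step 1: (λ.0 (λ.λ.0 1)) (λ.λ.1)
  step 2: (λ.λ.1) (λ.λ.0 1)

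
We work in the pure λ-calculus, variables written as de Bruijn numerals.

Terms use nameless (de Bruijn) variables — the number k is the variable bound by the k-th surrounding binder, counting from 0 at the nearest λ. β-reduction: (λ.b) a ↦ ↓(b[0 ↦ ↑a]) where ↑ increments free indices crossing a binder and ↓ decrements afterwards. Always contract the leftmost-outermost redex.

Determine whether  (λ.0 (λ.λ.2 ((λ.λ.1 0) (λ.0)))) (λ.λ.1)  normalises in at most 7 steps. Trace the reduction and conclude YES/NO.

Answer: YES — reaches normal form λ.λ.λ.λ.λ.0 in 5 ≤ 7 steps

Working:
  start: (λ.0 (λ.λ.2 ((λ.λ.1 0) (λ.0)))) (λ.λ.1)
  [1] (λ.λ.1) (λ.λ.(λ.λ.1) ((λ.λ.1 0) (λ.0)))
  [2] λ.λ.λ.(λ.λ.1) ((λ.λ.1 0) (λ.0))
  [3] λ.λ.λ.λ.(λ.λ.1 0) (λ.0)
  [4] λ.λ.λ.λ.λ.(λ.0) 0
  [5] λ.λ.λ.λ.λ.0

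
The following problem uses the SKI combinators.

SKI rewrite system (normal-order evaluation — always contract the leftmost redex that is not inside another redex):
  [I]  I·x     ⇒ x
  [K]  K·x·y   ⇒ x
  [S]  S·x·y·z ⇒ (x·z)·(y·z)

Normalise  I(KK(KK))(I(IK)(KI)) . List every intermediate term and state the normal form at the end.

Answer: normal form = K(K(KI))  (in 4 steps)

Reduction:
  start: I(KK(KK))(I(IK)(KI))
  step 1: KK(KK)(I(IK)(KI))
  step 2: K(I(IK)(KI))
  step 3: K(IK(KI))
  step 4: K(K(KI))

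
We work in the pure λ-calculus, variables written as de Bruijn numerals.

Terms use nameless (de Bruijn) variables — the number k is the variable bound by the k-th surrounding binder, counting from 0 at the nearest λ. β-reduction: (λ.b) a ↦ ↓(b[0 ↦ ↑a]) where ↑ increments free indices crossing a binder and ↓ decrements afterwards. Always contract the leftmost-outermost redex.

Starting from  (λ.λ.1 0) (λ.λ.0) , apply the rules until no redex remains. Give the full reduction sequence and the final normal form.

  start: (λ.λ.1 0) (λ.λ.0)
  →1  λ.(λ.λ.0) 0
  →2  λ.λ.0

Answer: normal form = λ.λ.0  (in 2 steps)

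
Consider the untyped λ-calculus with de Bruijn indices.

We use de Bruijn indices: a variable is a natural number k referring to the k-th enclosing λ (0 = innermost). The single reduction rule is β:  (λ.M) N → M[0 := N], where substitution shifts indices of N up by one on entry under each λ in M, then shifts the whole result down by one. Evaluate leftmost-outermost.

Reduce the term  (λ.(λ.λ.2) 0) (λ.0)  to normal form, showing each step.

  start: (λ.(λ.λ.2) 0) (λ.0)
  [1] (λ.λ.λ.0) (λ.0)
  [2] λ.λ.0

Answer: normal form = λ.λ.0  (in 2 steps)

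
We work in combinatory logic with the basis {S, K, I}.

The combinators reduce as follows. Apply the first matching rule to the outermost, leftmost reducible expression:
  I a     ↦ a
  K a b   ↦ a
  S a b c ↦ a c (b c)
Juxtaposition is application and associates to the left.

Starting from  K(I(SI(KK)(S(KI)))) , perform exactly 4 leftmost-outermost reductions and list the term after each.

Answer: after 4 steps: K(S(KI)K)

Working:
  start: K(I(SI(KK)(S(KI))))
  step 1: K(SI(KK)(S(KI)))
  step 2: K(I(S(KI))(KK(S(KI))))
  step 3: K(S(KI)(KK(S(KI))))
  step 4: K(S(KI)K)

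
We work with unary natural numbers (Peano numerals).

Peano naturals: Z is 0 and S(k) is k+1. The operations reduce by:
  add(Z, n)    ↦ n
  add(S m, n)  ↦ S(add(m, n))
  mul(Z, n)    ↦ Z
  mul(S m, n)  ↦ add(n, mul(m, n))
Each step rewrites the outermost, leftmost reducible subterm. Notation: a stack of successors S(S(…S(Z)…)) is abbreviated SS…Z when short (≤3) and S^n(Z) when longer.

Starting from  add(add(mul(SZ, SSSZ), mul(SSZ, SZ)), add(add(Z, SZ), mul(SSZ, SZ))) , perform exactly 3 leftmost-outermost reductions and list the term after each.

Answer: after 3 steps: add(S(add(add(SSZ, mul(Z, SSSZ)), mul(SSZ, SZ))), add(add(Z, SZ), mul(SSZ, SZ)))

Reduction:
  start: add(add(mul(SZ, SSSZ), mul(SSZ, SZ)), add(add(Z, SZ), mul(SSZ, SZ)))
  →1  add(add(add(SSSZ, mul(Z, SSSZ)), mul(SSZ, SZ)), add(add(Z, SZ), mul(SSZ, SZ)))
  →2  add(add(S(add(SSZ, mul(Z, SSSZ))), mul(SSZ, SZ)), add(add(Z, SZ), mul(SSZ, SZ)))
  →3  add(S(add(add(SSZ, mul(Z, SSSZ)), mul(SSZ, SZ))), add(add(Z, SZ), mul(SSZ, SZ)))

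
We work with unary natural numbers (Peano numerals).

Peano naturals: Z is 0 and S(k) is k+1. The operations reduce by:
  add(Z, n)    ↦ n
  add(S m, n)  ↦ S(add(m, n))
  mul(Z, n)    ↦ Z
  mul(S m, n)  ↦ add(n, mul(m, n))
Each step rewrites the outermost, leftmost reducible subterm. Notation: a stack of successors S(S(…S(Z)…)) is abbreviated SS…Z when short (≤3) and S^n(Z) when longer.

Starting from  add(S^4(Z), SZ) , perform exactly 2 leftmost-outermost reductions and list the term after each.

Answer: after 2 steps: S(S(add(SSZ, SZ)))

Working:
  start: add(S^4(Z), SZ)
  [1] S(add(SSSZ, SZ))
  [2] S(S(add(SSZ, SZ)))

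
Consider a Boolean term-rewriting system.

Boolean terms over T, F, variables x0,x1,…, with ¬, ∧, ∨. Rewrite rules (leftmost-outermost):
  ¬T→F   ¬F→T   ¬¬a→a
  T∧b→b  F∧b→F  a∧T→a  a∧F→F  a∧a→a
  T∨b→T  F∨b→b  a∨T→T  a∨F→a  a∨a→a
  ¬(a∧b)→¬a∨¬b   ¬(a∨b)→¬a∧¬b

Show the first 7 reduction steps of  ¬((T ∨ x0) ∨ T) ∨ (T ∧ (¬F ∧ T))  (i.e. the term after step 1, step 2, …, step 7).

Answer: after 7 steps: ¬F ∧ T

Working:
  start: ¬((T ∨ x0) ∨ T) ∨ (T ∧ (¬F ∧ T))
  →1  (¬(T ∨ x0) ∧ ¬T) ∨ (T ∧ (¬F ∧ T))
  →2  ((¬T ∧ ¬x0) ∧ ¬T) ∨ (T ∧ (¬F ∧ T))
  →3  ((F ∧ ¬x0) ∧ ¬T) ∨ (T ∧ (¬F ∧ T))
  →4  (F ∧ ¬T) ∨ (T ∧ (¬F ∧ T))
  →5  F ∨ (T ∧ (¬F ∧ T))
  →6  T ∧ (¬F ∧ T)
  →7  ¬F ∧ T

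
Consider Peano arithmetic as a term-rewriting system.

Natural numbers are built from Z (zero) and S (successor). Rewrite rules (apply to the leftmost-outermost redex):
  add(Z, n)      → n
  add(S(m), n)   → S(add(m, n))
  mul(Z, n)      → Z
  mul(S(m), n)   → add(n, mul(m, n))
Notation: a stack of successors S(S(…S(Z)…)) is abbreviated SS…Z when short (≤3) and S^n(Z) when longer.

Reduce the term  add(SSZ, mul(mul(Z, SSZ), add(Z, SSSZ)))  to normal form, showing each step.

  start: add(SSZ, mul(mul(Z, SSZ), add(Z, SSSZ)))
  [1] S(add(SZ, mul(mul(Z, SSZ), add(Z, SSSZ))))
  [2] S(S(add(Z, mul(mul(Z, SSZ), add(Z, SSSZ)))))
  [3] S(S(mul(mul(Z, SSZ), add(Z, SSSZ))))
  [4] S(S(mul(Z, add(Z, SSSZ))))
  [5] SSZ

Answer: normal form = SSZ  (in 5 steps)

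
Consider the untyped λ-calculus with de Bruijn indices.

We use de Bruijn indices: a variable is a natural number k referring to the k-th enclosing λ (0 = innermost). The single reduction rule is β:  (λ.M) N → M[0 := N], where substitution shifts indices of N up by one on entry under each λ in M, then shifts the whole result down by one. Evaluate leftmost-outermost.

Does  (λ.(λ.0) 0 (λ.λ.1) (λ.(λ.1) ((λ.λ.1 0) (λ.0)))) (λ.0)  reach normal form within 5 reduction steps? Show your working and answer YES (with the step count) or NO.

Answer: YES — reaches normal form λ.λ.0 in 5 ≤ 5 steps

Working:
  start: (λ.(λ.0) 0 (λ.λ.1) (λ.(λ.1) ((λ.λ.1 0) (λ.0)))) (λ.0)
  step 1: (λ.0) (λ.0) (λ.λ.1) (λ.(λ.1) ((λ.λ.1 0) (λ.0)))
  step 2: (λ.0) (λ.λ.1) (λ.(λ.1) ((λ.λ.1 0) (λ.0)))
  step 3: (λ.λ.1) (λ.(λ.1) ((λ.λ.1 0) (λ.0)))
  step 4: λ.λ.(λ.1) ((λ.λ.1 0) (λ.0))
  step 5: λ.λ.0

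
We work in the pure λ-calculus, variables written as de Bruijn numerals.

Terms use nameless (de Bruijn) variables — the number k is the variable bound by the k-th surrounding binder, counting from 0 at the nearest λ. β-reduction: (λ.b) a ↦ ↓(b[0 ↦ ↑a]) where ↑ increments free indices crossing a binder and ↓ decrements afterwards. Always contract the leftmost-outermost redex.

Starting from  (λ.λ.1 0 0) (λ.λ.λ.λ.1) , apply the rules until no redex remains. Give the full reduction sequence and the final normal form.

  start: (λ.λ.1 0 0) (λ.λ.λ.λ.1)
  step 1: λ.(λ.λ.λ.λ.1) 0 0
  step 2: λ.(λ.λ.λ.1) 0
  step 3: λ.λ.λ.1

Answer: normal form = λ.λ.λ.1  (in 3 steps)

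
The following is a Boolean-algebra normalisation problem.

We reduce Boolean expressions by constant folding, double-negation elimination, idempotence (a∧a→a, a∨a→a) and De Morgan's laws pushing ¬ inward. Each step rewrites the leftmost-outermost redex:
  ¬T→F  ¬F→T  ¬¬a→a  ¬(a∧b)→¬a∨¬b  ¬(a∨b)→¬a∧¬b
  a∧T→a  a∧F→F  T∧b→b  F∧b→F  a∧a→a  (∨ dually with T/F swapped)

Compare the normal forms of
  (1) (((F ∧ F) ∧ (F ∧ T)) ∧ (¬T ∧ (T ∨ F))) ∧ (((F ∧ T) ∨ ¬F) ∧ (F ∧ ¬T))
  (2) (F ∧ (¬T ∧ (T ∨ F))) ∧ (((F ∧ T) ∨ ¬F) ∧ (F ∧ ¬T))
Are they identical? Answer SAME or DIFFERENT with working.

Term A:
  start: (((F ∧ F) ∧ (F ∧ T)) ∧ (¬T ∧ (T ∨ F))) ∧ (((F ∧ T) ∨ ¬F) ∧ (F ∧ ¬T))
  [1] ((F ∧ (F ∧ T)) ∧ (¬T ∧ (T ∨ F))) ∧ (((F ∧ T) ∨ ¬F) ∧ (F ∧ ¬T))
  [2] (F ∧ (¬T ∧ (T ∨ F))) ∧ (((F ∧ T) ∨ ¬F) ∧ (F ∧ ¬T))
  [3] F ∧ (((F ∧ T) ∨ ¬F) ∧ (F ∧ ¬T))
  [4] F

Term B:
  start: (F ∧ (¬T ∧ (T ∨ F))) ∧ (((F ∧ T) ∨ ¬F) ∧ (F ∧ ¬T))
  [1] F ∧ (((F ∧ T) ∨ ¬F) ∧ (F ∧ ¬T))
  [2] F

Answer: SAME — A ⇓ F, B ⇓ F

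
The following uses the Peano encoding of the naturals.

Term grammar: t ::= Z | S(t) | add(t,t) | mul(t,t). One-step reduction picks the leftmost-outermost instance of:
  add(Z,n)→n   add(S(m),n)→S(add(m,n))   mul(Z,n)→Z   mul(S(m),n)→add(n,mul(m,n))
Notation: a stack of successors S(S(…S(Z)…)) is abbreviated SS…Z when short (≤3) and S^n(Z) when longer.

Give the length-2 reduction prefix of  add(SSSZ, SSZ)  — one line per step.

Answer: after 2 steps: S(S(add(SZ, SSZ)))

Reduction:
  start: add(SSSZ, SSZ)
  →1  S(add(SSZ, SSZ))
  →2  S(S(add(SZ, SSZ)))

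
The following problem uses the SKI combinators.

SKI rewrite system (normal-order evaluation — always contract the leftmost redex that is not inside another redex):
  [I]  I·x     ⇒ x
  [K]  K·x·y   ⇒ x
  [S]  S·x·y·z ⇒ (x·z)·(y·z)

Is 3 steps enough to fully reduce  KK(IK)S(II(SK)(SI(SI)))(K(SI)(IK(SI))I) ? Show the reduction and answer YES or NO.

  start: KK(IK)S(II(SK)(SI(SI)))(K(SI)(IK(SI))I)
  →1  KS(II(SK)(SI(SI)))(K(SI)(IK(SI))I)
  →2  S(K(SI)(IK(SI))I)
  →3  S(SII)

Answer: YES — reaches normal form S(SII) in 3 ≤ 3 steps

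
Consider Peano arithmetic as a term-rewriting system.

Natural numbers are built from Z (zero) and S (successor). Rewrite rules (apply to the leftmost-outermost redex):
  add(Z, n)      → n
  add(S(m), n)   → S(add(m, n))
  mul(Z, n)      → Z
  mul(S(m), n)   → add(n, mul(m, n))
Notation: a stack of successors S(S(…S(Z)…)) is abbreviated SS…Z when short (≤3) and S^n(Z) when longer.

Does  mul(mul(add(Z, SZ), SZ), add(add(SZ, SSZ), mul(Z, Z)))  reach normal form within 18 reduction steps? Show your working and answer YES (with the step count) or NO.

  start: mul(mul(add(Z, SZ), SZ), add(add(SZ, SSZ), mul(Z, Z)))
  →1  mul(mul(SZ, SZ), add(add(SZ, SSZ), mul(Z, Z)))
  →2  mul(add(SZ, mul(Z, SZ)), add(add(SZ, SSZ), mul(Z, Z)))
  →3  mul(S(add(Z, mul(Z, SZ))), add(add(SZ, SSZ), mul(Z, Z)))
  →4  add(add(add(SZ, SSZ), mul(Z, Z)), mul(add(Z, mul(Z, SZ)), add(add(SZ, SSZ), mul(Z, Z))))
  →5  add(add(S(add(Z, SSZ)), mul(Z, Z)), mul(add(Z, mul(Z, SZ)), add(add(SZ, SSZ), mul(Z, Z))))
  →6  add(S(add(add(Z, SSZ), mul(Z, Z))), mul(add(Z, mul(Z, SZ)), add(add(SZ, SSZ), mul(Z, Z))))
  →7  S(add(add(add(Z, SSZ), mul(Z, Z)), mul(add(Z, mul(Z, SZ)), add(add(SZ, SSZ), mul(Z, Z)))))
  →8  S(add(add(SSZ, mul(Z, Z)), mul(add(Z, mul(Z, SZ)), add(add(SZ, SSZ), mul(Z, Z)))))
  →9  S(add(S(add(SZ, mul(Z, Z))), mul(add(Z, mul(Z, SZ)), add(add(SZ, SSZ), mul(Z, Z)))))
  →10  S(S(add(add(SZ, mul(Z, Z)), mul(add(Z, mul(Z, SZ)), add(add(SZ, SSZ), mul(Z, Z))))))
  →11  S(S(add(S(add(Z, mul(Z, Z))), mul(add(Z, mul(Z, SZ)), add(add(SZ, SSZ), mul(Z, Z))))))
  →12  S(S(S(add(add(Z, mul(Z, Z)), mul(add(Z, mul(Z, SZ)), add(add(SZ, SSZ), mul(Z, Z)))))))
  →13  S(S(S(add(mul(Z, Z), mul(add(Z, mul(Z, SZ)), add(add(SZ, SSZ), mul(Z, Z)))))))
  →14  S(S(S(add(Z, mul(add(Z, mul(Z, SZ)), add(add(SZ, SSZ), mul(Z, Z)))))))
  →15  S(S(S(mul(add(Z, mul(Z, SZ)), add(add(SZ, SSZ), mul(Z, Z))))))
  →16  S(S(S(mul(mul(Z, SZ), add(add(SZ, SSZ), mul(Z, Z))))))
  →17  S(S(S(mul(Z, add(add(SZ, SSZ), mul(Z, Z))))))
  →18  SSSZ

Answer: YES — reaches normal form SSSZ in 18 ≤ 18 steps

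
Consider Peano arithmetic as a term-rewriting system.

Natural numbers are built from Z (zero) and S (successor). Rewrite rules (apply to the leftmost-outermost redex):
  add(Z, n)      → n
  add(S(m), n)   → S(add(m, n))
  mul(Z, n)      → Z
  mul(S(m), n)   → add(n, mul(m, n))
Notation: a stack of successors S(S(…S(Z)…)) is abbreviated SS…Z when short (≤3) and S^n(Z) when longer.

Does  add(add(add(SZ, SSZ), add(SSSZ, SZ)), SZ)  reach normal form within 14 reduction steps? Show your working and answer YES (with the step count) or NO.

Answer: NO — after 14 steps the term is S(S(S(S(S(add(S(add(Z, SZ)), SZ)))))), not yet normal

Working:
  start: add(add(add(SZ, SSZ), add(SSSZ, SZ)), SZ)
  →1  add(add(S(add(Z, SSZ)), add(SSSZ, SZ)), SZ)
  →2  add(S(add(add(Z, SSZ), add(SSSZ, SZ))), SZ)
  →3  S(add(add(add(Z, SSZ), add(SSSZ, SZ)), SZ))
  →4  S(add(add(SSZ, add(SSSZ, SZ)), SZ))
  →5  S(add(S(add(SZ, add(SSSZ, SZ))), SZ))
  →6  S(S(add(add(SZ, add(SSSZ, SZ)), SZ)))
  →7  S(S(add(S(add(Z, add(SSSZ, SZ))), SZ)))
  →8  S(S(S(add(add(Z, add(SSSZ, SZ)), SZ))))
  →9  S(S(S(add(add(SSSZ, SZ), SZ))))
  →10  S(S(S(add(S(add(SSZ, SZ)), SZ))))
  →11  S(S(S(S(add(add(SSZ, SZ), SZ)))))
  →12  S(S(S(S(add(S(add(SZ, SZ)), SZ)))))
  →13  S(S(S(S(S(add(add(SZ, SZ), SZ))))))
  →14  S(S(S(S(S(add(S(add(Z, SZ)), SZ))))))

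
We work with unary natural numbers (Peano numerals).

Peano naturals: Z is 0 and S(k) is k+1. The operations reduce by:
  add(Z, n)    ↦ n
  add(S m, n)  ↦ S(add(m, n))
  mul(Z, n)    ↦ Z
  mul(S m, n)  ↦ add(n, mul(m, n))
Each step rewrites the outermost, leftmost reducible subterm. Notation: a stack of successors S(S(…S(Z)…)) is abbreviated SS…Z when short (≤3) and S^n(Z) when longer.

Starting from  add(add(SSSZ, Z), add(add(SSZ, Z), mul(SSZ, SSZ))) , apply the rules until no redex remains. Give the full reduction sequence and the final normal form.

Answer: normal form = S^9(Z)  (in 23 steps)

Reduction:
  start: add(add(SSSZ, Z), add(add(SSZ, Z), mul(SSZ, SSZ)))
  step 1: add(S(add(SSZ, Z)), add(add(SSZ, Z), mul(SSZ, SSZ)))
  step 2: S(add(add(SSZ, Z), add(add(SSZ, Z), mul(SSZ, SSZ))))
  step 3: S(add(S(add(SZ, Z)), add(add(SSZ, Z), mul(SSZ, SSZ))))
  step 4: S(S(add(add(SZ, Z), add(add(SSZ, Z), mul(SSZ, SSZ)))))
  step 5: S(S(add(S(add(Z, Z)), add(add(SSZ, Z), mul(SSZ, SSZ)))))
  step 6: S(S(S(add(add(Z, Z), add(add(SSZ, Z), mul(SSZ, SSZ))))))
  step 7: S(S(S(add(Z, add(add(SSZ, Z), mul(SSZ, SSZ))))))
  step 8: S(S(S(add(add(SSZ, Z), mul(SSZ, SSZ)))))
  step 9: S(S(S(add(S(add(SZ, Z)), mul(SSZ, SSZ)))))
  step 10: S(S(S(S(add(add(SZ, Z), mul(SSZ, SSZ))))))
  step 11: S(S(S(S(add(S(add(Z, Z)), mul(SSZ, SSZ))))))
  step 12: S(S(S(S(S(add(add(Z, Z), mul(SSZ, SSZ)))))))
  step 13: S(S(S(S(S(add(Z, mul(SSZ, SSZ)))))))
  step 14: S(S(S(S(S(mul(SSZ, SSZ))))))
  step 15: S(S(S(S(S(add(SSZ, mul(SZ, SSZ)))))))
  step 16: S(S(S(S(S(S(add(SZ, mul(SZ, SSZ))))))))
  step 17: S(S(S(S(S(S(S(add(Z, mul(SZ, SSZ)))))))))
  step 18: S(S(S(S(S(S(S(mul(SZ, SSZ))))))))
  step 19: S(S(S(S(S(S(S(add(SSZ, mul(Z, SSZ)))))))))
  step 20: S(S(S(S(S(S(S(S(add(SZ, mul(Z, SSZ))))))))))
  step 21: S(S(S(S(S(S(S(S(S(add(Z, mul(Z, SSZ)))))))))))
  step 22: S(S(S(S(S(S(S(S(S(mul(Z, SSZ))))))))))
  step 23: S^9(Z)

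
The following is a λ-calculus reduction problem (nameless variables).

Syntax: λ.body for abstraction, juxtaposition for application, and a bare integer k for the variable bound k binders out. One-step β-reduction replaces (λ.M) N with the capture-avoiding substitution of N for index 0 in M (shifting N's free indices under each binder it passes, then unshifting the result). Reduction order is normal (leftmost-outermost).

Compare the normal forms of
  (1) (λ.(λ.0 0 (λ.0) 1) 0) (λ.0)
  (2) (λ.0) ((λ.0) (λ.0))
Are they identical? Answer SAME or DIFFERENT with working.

Answer: SAME — A ⇓ λ.0, B ⇓ λ.0

Derivation:
Term A:
  start: (λ.(λ.0 0 (λ.0) 1) 0) (λ.0)
  [1] (λ.0 0 (λ.0) (λ.0)) (λ.0)
  [2] (λ.0) (λ.0) (λ.0) (λ.0)
  [3] (λ.0) (λ.0) (λ.0)
  [4] (λ.0) (λ.0)
  [5] λ.0

Term B:
  start: (λ.0) ((λ.0) (λ.0))
  [1] (λ.0) (λ.0)
  [2] λ.0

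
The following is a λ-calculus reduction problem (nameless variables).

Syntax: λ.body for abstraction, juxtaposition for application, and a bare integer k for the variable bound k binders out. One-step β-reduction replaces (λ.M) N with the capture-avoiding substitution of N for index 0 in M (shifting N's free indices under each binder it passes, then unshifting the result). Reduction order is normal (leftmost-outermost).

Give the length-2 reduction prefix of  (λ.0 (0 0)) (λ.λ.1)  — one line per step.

Answer: after 2 steps: λ.(λ.λ.1) (λ.λ.1)

Working:
  start: (λ.0 (0 0)) (λ.λ.1)
  step 1: (λ.λ.1) ((λ.λ.1) (λ.λ.1))
  step 2: λ.(λ.λ.1) (λ.λ.1)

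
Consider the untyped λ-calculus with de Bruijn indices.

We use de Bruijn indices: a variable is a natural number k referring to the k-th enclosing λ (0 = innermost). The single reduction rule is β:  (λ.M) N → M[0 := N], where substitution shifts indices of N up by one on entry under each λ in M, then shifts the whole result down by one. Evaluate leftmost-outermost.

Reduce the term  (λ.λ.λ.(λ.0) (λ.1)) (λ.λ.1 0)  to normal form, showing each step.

  start: (λ.λ.λ.(λ.0) (λ.1)) (λ.λ.1 0)
  step 1: λ.λ.(λ.0) (λ.1)
  step 2: λ.λ.λ.1

Answer: normal form = λ.λ.λ.1  (in 2 steps)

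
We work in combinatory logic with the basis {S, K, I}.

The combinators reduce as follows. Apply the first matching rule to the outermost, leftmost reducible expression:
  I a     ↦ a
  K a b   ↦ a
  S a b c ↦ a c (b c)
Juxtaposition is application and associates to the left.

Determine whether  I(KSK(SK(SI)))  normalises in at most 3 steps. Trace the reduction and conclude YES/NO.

  start: I(KSK(SK(SI)))
  →1  KSK(SK(SI))
  →2  S(SK(SI))

Answer: YES — reaches normal form S(SK(SI)) in 2 ≤ 3 steps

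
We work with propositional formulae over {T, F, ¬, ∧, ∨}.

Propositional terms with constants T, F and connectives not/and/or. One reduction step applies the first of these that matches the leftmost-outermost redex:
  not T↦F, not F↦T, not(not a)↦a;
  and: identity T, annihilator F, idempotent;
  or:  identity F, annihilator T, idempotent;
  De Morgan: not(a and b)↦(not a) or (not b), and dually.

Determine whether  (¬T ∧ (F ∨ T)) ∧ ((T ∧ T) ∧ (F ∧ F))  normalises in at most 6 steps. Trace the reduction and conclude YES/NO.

  start: (¬T ∧ (F ∨ T)) ∧ ((T ∧ T) ∧ (F ∧ F))
  →1  (F ∧ (F ∨ T)) ∧ ((T ∧ T) ∧ (F ∧ F))
  →2  F ∧ ((T ∧ T) ∧ (F ∧ F))
  →3  F

Answer: YES — reaches normal form F in 3 ≤ 6 steps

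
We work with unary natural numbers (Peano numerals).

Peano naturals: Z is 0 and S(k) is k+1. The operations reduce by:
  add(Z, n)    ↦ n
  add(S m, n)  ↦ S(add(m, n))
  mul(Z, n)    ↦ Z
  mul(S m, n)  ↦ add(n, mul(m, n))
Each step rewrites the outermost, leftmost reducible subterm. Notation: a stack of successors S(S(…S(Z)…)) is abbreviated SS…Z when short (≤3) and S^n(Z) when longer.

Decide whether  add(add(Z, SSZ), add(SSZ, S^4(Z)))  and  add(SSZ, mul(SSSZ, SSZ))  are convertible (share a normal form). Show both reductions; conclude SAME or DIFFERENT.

Term A:
  start: add(add(Z, SSZ), add(SSZ, S^4(Z)))
  [1] add(SSZ, add(SSZ, S^4(Z)))
  [2] S(add(SZ, add(SSZ, S^4(Z))))
  [3] S(S(add(Z, add(SSZ, S^4(Z)))))
  [4] S(S(add(SSZ, S^4(Z))))
  [5] S(S(S(add(SZ, S^4(Z)))))
  [6] S(S(S(S(add(Z, S^4(Z))))))
  [7] S^8(Z)

Term B:
  start: add(SSZ, mul(SSSZ, SSZ))
  [1] S(add(SZ, mul(SSSZ, SSZ)))
  [2] S(S(add(Z, mul(SSSZ, SSZ))))
  [3] S(S(mul(SSSZ, SSZ)))
  [4] S(S(add(SSZ, mul(SSZ, SSZ))))
  [5] S(S(S(add(SZ, mul(SSZ, SSZ)))))
  [6] S(S(S(S(add(Z, mul(SSZ, SSZ))))))
  [7] S(S(S(S(mul(SSZ, SSZ)))))
  [8] S(S(S(S(add(SSZ, mul(SZ, SSZ))))))
  [9] S(S(S(S(S(add(SZ, mul(SZ, SSZ)))))))
  [10] S(S(S(S(S(S(add(Z, mul(SZ, SSZ))))))))
  [11] S(S(S(S(S(S(mul(SZ, SSZ)))))))
  [12] S(S(S(S(S(S(add(SSZ, mul(Z, SSZ))))))))
  [13] S(S(S(S(S(S(S(add(SZ, mul(Z, SSZ)))))))))
  [14] S(S(S(S(S(S(S(S(add(Z, mul(Z, SSZ))))))))))
  [15] S(S(S(S(S(S(S(S(mul(Z, SSZ)))))))))
  [16] S^8(Z)

Answer: SAME — A ⇓ S^8(Z), B ⇓ S^8(Z)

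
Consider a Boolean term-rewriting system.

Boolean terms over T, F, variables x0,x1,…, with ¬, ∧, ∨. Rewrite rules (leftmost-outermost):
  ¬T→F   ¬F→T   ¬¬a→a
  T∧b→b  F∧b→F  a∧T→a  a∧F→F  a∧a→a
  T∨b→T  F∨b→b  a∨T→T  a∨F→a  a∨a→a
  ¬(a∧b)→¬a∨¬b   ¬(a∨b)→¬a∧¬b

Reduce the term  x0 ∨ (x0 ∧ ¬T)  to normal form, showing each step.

  start: x0 ∨ (x0 ∧ ¬T)
  [1] x0 ∨ (x0 ∧ F)
  [2] x0 ∨ F
  [3] x0

Answer: normal form = x0  (in 3 steps)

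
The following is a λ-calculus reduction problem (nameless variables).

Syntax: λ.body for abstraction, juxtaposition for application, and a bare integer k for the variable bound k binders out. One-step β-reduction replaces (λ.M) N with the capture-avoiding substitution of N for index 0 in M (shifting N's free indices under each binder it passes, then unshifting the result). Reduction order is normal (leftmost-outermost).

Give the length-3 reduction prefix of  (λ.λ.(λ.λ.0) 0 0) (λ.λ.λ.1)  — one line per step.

  start: (λ.λ.(λ.λ.0) 0 0) (λ.λ.λ.1)
  [1] λ.(λ.λ.0) 0 0
  [2] λ.(λ.0) 0
  [3] λ.0

Answer: after 3 steps: λ.0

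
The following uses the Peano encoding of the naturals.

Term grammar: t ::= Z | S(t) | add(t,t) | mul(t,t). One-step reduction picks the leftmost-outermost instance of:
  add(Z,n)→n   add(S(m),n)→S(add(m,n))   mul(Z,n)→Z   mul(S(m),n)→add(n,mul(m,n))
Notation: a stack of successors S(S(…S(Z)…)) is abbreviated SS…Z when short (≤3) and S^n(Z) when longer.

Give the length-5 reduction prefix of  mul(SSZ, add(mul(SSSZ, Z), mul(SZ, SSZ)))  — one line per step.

  start: mul(SSZ, add(mul(SSSZ, Z), mul(SZ, SSZ)))
  →1  add(add(mul(SSSZ, Z), mul(SZ, SSZ)), mul(SZ, add(mul(SSSZ, Z), mul(SZ, SSZ))))
  →2  add(add(add(Z, mul(SSZ, Z)), mul(SZ, SSZ)), mul(SZ, add(mul(SSSZ, Z), mul(SZ, SSZ))))
  →3  add(add(mul(SSZ, Z), mul(SZ, SSZ)), mul(SZ, add(mul(SSSZ, Z), mul(SZ, SSZ))))
  →4  add(add(add(Z, mul(SZ, Z)), mul(SZ, SSZ)), mul(SZ, add(mul(SSSZ, Z), mul(SZ, SSZ))))
  →5  add(add(mul(SZ, Z), mul(SZ, SSZ)), mul(SZ, add(mul(SSSZ, Z), mul(SZ, SSZ))))

Answer: after 5 steps: add(add(mul(SZ, Z), mul(SZ, SSZ)), mul(SZ, add(mul(SSSZ, Z), mul(SZ, SSZ))))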